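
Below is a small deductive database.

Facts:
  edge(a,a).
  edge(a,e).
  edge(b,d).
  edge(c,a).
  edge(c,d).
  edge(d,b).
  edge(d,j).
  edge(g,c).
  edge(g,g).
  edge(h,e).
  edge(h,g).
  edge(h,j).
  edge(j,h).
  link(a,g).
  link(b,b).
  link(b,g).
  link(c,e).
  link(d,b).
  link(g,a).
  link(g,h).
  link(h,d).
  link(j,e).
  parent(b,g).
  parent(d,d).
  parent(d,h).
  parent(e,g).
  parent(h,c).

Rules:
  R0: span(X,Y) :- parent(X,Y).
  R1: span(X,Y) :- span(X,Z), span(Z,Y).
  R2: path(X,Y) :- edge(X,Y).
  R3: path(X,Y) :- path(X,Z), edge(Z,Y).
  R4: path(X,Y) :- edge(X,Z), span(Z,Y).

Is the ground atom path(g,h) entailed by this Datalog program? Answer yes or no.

yes

round 1: derive span(b,g) via R0 from parent(b,g)
round 1: derive span(d,d) via R0 from parent(d,d)
round 1: derive span(d,h) via R0 from parent(d,h)
round 1: derive span(e,g) via R0 from parent(e,g)
round 1: derive span(h,c) via R0 from parent(h,c)
round 1: derive path(a,a) via R2 from edge(a,a)
round 1: derive path(a,e) via R2 from edge(a,e)
round 1: derive path(b,d) via R2 from edge(b,d)
round 1: derive path(c,a) via R2 from edge(c,a)
round 1: derive path(c,d) via R2 from edge(c,d)
round 1: derive path(d,b) via R2 from edge(d,b)
round 1: derive path(d,j) via R2 from edge(d,j)
round 1: derive path(g,c) via R2 from edge(g,c)
round 1: derive path(g,g) via R2 from edge(g,g)
round 1: derive path(h,e) via R2 from edge(h,e)
round 1: derive path(h,g) via R2 from edge(h,g)
round 1: derive path(h,j) via R2 from edge(h,j)
round 1: derive path(j,h) via R2 from edge(j,h)
round 2: derive span(d,c) via R1 from span(d,h), span(h,c)
round 2: derive path(b,b) via R3 from path(b,d), edge(d,b)
round 2: derive path(b,j) via R3 from path(b,d), edge(d,j)
round 2: derive path(c,b) via R3 from path(c,d), edge(d,b)
round 2: derive path(c,e) via R3 from path(c,a), edge(a,e)
round 2: derive path(c,j) via R3 from path(c,d), edge(d,j)
round 2: derive path(d,d) via R3 from path(d,b), edge(b,d)
round 2: derive path(d,h) via R3 from path(d,j), edge(j,h)
round 2: derive path(g,a) via R3 from path(g,c), edge(c,a)
round 2: derive path(g,d) via R3 from path(g,c), edge(c,d)
round 2: derive path(h,c) via R3 from path(h,g), edge(g,c)
round 2: derive path(h,h) via R3 from path(h,j), edge(j,h)
round 2: derive path(j,e) via R3 from path(j,h), edge(h,e)
round 2: derive path(j,g) via R3 from path(j,h), edge(h,g)
round 2: derive path(j,j) via R3 from path(j,h), edge(h,j)
round 2: derive path(a,g) via R4 from edge(a,e), span(e,g)
round 2: derive path(b,h) via R4 from edge(b,d), span(d,h)
round 2: derive path(c,h) via R4 from edge(c,d), span(d,h)
round 2: derive path(d,g) via R4 from edge(d,b), span(b,g)
round 2: derive path(j,c) via R4 from edge(j,h), span(h,c)
round 3: derive path(a,c) via R3 from path(a,g), edge(g,c)
round 3: derive path(b,e) via R3 from path(b,h), edge(h,e)
round 3: derive path(b,g) via R3 from path(b,h), edge(h,g)
round 3: derive path(c,g) via R3 from path(c,h), edge(h,g)
round 3: derive path(d,c) via R3 from path(d,g), edge(g,c)
round 3: derive path(d,e) via R3 from path(d,h), edge(h,e)
round 3: derive path(g,b) via R3 from path(g,d), edge(d,b)
round 3: derive path(g,e) via R3 from path(g,a), edge(a,e)
round 3: derive path(g,j) via R3 from path(g,d), edge(d,j)
round 3: derive path(h,a) via R3 from path(h,c), edge(c,a)
round 3: derive path(h,d) via R3 from path(h,c), edge(c,d)
round 3: derive path(j,a) via R3 from path(j,c), edge(c,a)
round 3: derive path(j,d) via R3 from path(j,c), edge(c,d)
round 3: derive path(b,c) via R4 from edge(b,d), span(d,c)
round 3: derive path(c,c) via R4 from edge(c,d), span(d,c)
round 4: derive path(a,d) via R3 from path(a,c), edge(c,d)
round 4: derive path(b,a) via R3 from path(b,c), edge(c,a)
round 4: derive path(d,a) via R3 from path(d,c), edge(c,a)
round 4: derive path(g,h) via R3 from path(g,j), edge(j,h)
round 4: derive path(h,b) via R3 from path(h,d), edge(d,b)
round 4: derive path(j,b) via R3 from path(j,d), edge(d,b)
round 5: derive path(a,b) via R3 from path(a,d), edge(d,b)
round 5: derive path(a,j) via R3 from path(a,d), edge(d,j)
round 6: derive path(a,h) via R3 from path(a,j), edge(j,h)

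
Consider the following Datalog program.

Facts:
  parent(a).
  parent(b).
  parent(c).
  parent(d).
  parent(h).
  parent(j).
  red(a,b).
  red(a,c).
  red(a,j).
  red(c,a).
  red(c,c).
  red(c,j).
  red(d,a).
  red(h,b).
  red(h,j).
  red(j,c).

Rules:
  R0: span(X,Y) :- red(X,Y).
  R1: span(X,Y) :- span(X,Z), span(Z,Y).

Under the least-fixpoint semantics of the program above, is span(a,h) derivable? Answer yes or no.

round 1: derive span(a,b) via R0 from red(a,b)
round 1: derive span(a,c) via R0 from red(a,c)
round 1: derive span(a,j) via R0 from red(a,j)
round 1: derive span(c,a) via R0 from red(c,a)
round 1: derive span(c,c) via R0 from red(c,c)
round 1: derive span(c,j) via R0 from red(c,j)
round 1: derive span(d,a) via R0 from red(d,a)
round 1: derive span(h,b) via R0 from red(h,b)
round 1: derive span(h,j) via R0 from red(h,j)
round 1: derive span(j,c) via R0 from red(j,c)
round 2: derive span(a,a) via R1 from span(a,c), span(c,a)
round 2: derive span(c,b) via R1 from span(c,a), span(a,b)
round 2: derive span(d,b) via R1 from span(d,a), span(a,b)
round 2: derive span(d,c) via R1 from span(d,a), span(a,c)
round 2: derive span(d,j) via R1 from span(d,a), span(a,j)
round 2: derive span(h,c) via R1 from span(h,j), span(j,c)
round 2: derive span(j,a) via R1 from span(j,c), span(c,a)
round 2: derive span(j,j) via R1 from span(j,c), span(c,j)
round 3: derive span(h,a) via R1 from span(h,c), span(c,a)
round 3: derive span(j,b) via R1 from span(j,a), span(a,b)

no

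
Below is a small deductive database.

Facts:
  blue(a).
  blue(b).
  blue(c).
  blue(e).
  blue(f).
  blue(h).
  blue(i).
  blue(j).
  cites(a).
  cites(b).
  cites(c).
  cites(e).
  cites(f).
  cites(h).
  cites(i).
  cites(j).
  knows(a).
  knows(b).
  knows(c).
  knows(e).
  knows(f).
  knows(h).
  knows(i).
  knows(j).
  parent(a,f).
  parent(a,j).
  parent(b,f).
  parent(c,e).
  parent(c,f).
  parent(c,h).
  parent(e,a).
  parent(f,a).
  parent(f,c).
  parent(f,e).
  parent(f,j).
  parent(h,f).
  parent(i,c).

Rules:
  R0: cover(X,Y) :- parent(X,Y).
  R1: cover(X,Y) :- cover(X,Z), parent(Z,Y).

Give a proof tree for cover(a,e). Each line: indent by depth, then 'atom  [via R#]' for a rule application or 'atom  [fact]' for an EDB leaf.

round 1: derive cover(a,f) via R0 from parent(a,f)
round 1: derive cover(a,j) via R0 from parent(a,j)
round 1: derive cover(b,f) via R0 from parent(b,f)
round 1: derive cover(c,e) via R0 from parent(c,e)
round 1: derive cover(c,f) via R0 from parent(c,f)
round 1: derive cover(c,h) via R0 from parent(c,h)
round 1: derive cover(e,a) via R0 from parent(e,a)
round 1: derive cover(f,a) via R0 from parent(f,a)
round 1: derive cover(f,c) via R0 from parent(f,c)
round 1: derive cover(f,e) via R0 from parent(f,e)
round 1: derive cover(f,j) via R0 from parent(f,j)
round 1: derive cover(h,f) via R0 from parent(h,f)
round 1: derive cover(i,c) via R0 from parent(i,c)
round 2: derive cover(a,a) via R1 from cover(a,f), parent(f,a)
round 2: derive cover(a,c) via R1 from cover(a,f), parent(f,c)
round 2: derive cover(a,e) via R1 from cover(a,f), parent(f,e)
round 2: derive cover(b,a) via R1 from cover(b,f), parent(f,a)
round 2: derive cover(b,c) via R1 from cover(b,f), parent(f,c)
round 2: derive cover(b,e) via R1 from cover(b,f), parent(f,e)
round 2: derive cover(b,j) via R1 from cover(b,f), parent(f,j)
round 2: derive cover(c,a) via R1 from cover(c,e), parent(e,a)
round 2: derive cover(c,c) via R1 from cover(c,f), parent(f,c)
round 2: derive cover(c,j) via R1 from cover(c,f), parent(f,j)
round 2: derive cover(e,f) via R1 from cover(e,a), parent(a,f)
round 2: derive cover(e,j) via R1 from cover(e,a), parent(a,j)
round 2: derive cover(f,f) via R1 from cover(f,a), parent(a,f)
round 2: derive cover(f,h) via R1 from cover(f,c), parent(c,h)
round 2: derive cover(h,a) via R1 from cover(h,f), parent(f,a)
round 2: derive cover(h,c) via R1 from cover(h,f), parent(f,c)
round 2: derive cover(h,e) via R1 from cover(h,f), parent(f,e)
round 2: derive cover(h,j) via R1 from cover(h,f), parent(f,j)
round 2: derive cover(i,e) via R1 from cover(i,c), parent(c,e)
round 2: derive cover(i,f) via R1 from cover(i,c), parent(c,f)
round 2: derive cover(i,h) via R1 from cover(i,c), parent(c,h)
round 3: derive cover(a,h) via R1 from cover(a,c), parent(c,h)
round 3: derive cover(b,h) via R1 from cover(b,c), parent(c,h)
round 3: derive cover(e,c) via R1 from cover(e,f), parent(f,c)
round 3: derive cover(e,e) via R1 from cover(e,f), parent(f,e)
round 3: derive cover(h,h) via R1 from cover(h,c), parent(c,h)
round 3: derive cover(i,a) via R1 from cover(i,e), parent(e,a)
round 3: derive cover(i,j) via R1 from cover(i,f), parent(f,j)
round 4: derive cover(e,h) via R1 from cover(e,c), parent(c,h)

cover(a,e)  [via R1]
  cover(a,f)  [via R0]
    parent(a,f)  [fact]
  parent(f,e)  [fact]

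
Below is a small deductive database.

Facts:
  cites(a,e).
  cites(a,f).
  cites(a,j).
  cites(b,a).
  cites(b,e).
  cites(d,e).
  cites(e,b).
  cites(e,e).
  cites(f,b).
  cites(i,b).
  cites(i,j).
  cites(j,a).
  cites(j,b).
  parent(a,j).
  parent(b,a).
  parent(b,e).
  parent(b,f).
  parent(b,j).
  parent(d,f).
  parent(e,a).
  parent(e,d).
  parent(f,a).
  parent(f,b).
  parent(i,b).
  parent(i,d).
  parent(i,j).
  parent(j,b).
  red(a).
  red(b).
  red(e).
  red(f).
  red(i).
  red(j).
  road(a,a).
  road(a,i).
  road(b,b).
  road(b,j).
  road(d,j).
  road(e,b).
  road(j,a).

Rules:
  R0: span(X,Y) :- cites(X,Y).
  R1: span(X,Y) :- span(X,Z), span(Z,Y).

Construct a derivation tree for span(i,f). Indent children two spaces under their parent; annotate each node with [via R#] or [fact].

round 1: derive span(a,e) via R0 from cites(a,e)
round 1: derive span(a,f) via R0 from cites(a,f)
round 1: derive span(a,j) via R0 from cites(a,j)
round 1: derive span(b,a) via R0 from cites(b,a)
round 1: derive span(b,e) via R0 from cites(b,e)
round 1: derive span(d,e) via R0 from cites(d,e)
round 1: derive span(e,b) via R0 from cites(e,b)
round 1: derive span(e,e) via R0 from cites(e,e)
round 1: derive span(f,b) via R0 from cites(f,b)
round 1: derive span(i,b) via R0 from cites(i,b)
round 1: derive span(i,j) via R0 from cites(i,j)
round 1: derive span(j,a) via R0 from cites(j,a)
round 1: derive span(j,b) via R0 from cites(j,b)
round 2: derive span(a,a) via R1 from span(a,j), span(j,a)
round 2: derive span(a,b) via R1 from span(a,e), span(e,b)
round 2: derive span(b,b) via R1 from span(b,e), span(e,b)
round 2: derive span(b,f) via R1 from span(b,a), span(a,f)
round 2: derive span(b,j) via R1 from span(b,a), span(a,j)
round 2: derive span(d,b) via R1 from span(d,e), span(e,b)
round 2: derive span(e,a) via R1 from span(e,b), span(b,a)
round 2: derive span(f,a) via R1 from span(f,b), span(b,a)
round 2: derive span(f,e) via R1 from span(f,b), span(b,e)
round 2: derive span(i,a) via R1 from span(i,b), span(b,a)
round 2: derive span(i,e) via R1 from span(i,b), span(b,e)
round 2: derive span(j,e) via R1 from span(j,a), span(a,e)
round 2: derive span(j,f) via R1 from span(j,a), span(a,f)
round 2: derive span(j,j) via R1 from span(j,a), span(a,j)
round 3: derive span(d,a) via R1 from span(d,b), span(b,a)
round 3: derive span(d,f) via R1 from span(d,b), span(b,f)
round 3: derive span(d,j) via R1 from span(d,b), span(b,j)
round 3: derive span(e,f) via R1 from span(e,a), span(a,f)
round 3: derive span(e,j) via R1 from span(e,a), span(a,j)
round 3: derive span(f,f) via R1 from span(f,a), span(a,f)
round 3: derive span(f,j) via R1 from span(f,a), span(a,j)
round 3: derive span(i,f) via R1 from span(i,a), span(a,f)

span(i,f)  [via R1]
  span(i,a)  [via R1]
    span(i,b)  [via R0]
      cites(i,b)  [fact]
    span(b,a)  [via R0]
      cites(b,a)  [fact]
  span(a,f)  [via R0]
    cites(a,f)  [fact]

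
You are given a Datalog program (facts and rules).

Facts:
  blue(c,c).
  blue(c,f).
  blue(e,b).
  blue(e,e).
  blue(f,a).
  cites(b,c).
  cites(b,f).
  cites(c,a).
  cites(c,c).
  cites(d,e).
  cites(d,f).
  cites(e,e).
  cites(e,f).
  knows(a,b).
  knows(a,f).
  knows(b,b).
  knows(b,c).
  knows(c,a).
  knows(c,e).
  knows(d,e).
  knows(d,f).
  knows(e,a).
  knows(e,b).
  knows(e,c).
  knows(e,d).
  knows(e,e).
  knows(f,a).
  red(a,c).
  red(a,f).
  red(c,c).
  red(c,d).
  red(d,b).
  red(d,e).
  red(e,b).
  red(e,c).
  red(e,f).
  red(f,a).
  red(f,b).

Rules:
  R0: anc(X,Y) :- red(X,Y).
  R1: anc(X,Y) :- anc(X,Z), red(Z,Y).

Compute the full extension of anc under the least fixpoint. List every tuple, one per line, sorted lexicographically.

round 1: derive anc(a,c) via R0 from red(a,c)
round 1: derive anc(a,f) via R0 from red(a,f)
round 1: derive anc(c,c) via R0 from red(c,c)
round 1: derive anc(c,d) via R0 from red(c,d)
round 1: derive anc(d,b) via R0 from red(d,b)
round 1: derive anc(d,e) via R0 from red(d,e)
round 1: derive anc(e,b) via R0 from red(e,b)
round 1: derive anc(e,c) via R0 from red(e,c)
round 1: derive anc(e,f) via R0 from red(e,f)
round 1: derive anc(f,a) via R0 from red(f,a)
round 1: derive anc(f,b) via R0 from red(f,b)
round 2: derive anc(a,a) via R1 from anc(a,f), red(f,a)
round 2: derive anc(a,b) via R1 from anc(a,f), red(f,b)
round 2: derive anc(a,d) via R1 from anc(a,c), red(c,d)
round 2: derive anc(c,b) via R1 from anc(c,d), red(d,b)
round 2: derive anc(c,e) via R1 from anc(c,d), red(d,e)
round 2: derive anc(d,c) via R1 from anc(d,e), red(e,c)
round 2: derive anc(d,f) via R1 from anc(d,e), red(e,f)
round 2: derive anc(e,a) via R1 from anc(e,f), red(f,a)
round 2: derive anc(e,d) via R1 from anc(e,c), red(c,d)
round 2: derive anc(f,c) via R1 from anc(f,a), red(a,c)
round 2: derive anc(f,f) via R1 from anc(f,a), red(a,f)
round 3: derive anc(a,e) via R1 from anc(a,d), red(d,e)
round 3: derive anc(c,f) via R1 from anc(c,e), red(e,f)
round 3: derive anc(d,a) via R1 from anc(d,f), red(f,a)
round 3: derive anc(d,d) via R1 from anc(d,c), red(c,d)
round 3: derive anc(e,e) via R1 from anc(e,d), red(d,e)
round 3: derive anc(f,d) via R1 from anc(f,c), red(c,d)
round 4: derive anc(c,a) via R1 from anc(c,f), red(f,a)
round 4: derive anc(f,e) via R1 from anc(f,d), red(d,e)

anc(a,a)
anc(a,b)
anc(a,c)
anc(a,d)
anc(a,e)
anc(a,f)
anc(c,a)
anc(c,b)
anc(c,c)
anc(c,d)
anc(c,e)
anc(c,f)
anc(d,a)
anc(d,b)
anc(d,c)
anc(d,d)
anc(d,e)
anc(d,f)
anc(e,a)
anc(e,b)
anc(e,c)
anc(e,d)
anc(e,e)
anc(e,f)
anc(f,a)
anc(f,b)
anc(f,c)
anc(f,d)
anc(f,e)
anc(f,f)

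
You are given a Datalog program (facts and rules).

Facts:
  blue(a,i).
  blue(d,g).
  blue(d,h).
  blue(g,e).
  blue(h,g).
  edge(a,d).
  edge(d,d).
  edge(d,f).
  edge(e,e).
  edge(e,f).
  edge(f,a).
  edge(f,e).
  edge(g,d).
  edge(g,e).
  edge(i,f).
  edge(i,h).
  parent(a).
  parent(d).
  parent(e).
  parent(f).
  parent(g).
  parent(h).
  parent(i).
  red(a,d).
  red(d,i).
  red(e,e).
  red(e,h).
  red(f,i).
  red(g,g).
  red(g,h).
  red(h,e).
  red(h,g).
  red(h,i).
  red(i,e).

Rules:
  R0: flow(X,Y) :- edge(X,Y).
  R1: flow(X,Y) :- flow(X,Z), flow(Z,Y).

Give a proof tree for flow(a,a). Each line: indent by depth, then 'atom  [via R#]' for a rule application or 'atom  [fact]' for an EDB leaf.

flow(a,a)  [via R1]
  flow(a,d)  [via R0]
    edge(a,d)  [fact]
  flow(d,a)  [via R1]
    flow(d,f)  [via R0]
      edge(d,f)  [fact]
    flow(f,a)  [via R0]
      edge(f,a)  [fact]

round 1: derive flow(a,d) via R0 from edge(a,d)
round 1: derive flow(d,d) via R0 from edge(d,d)
round 1: derive flow(d,f) via R0 from edge(d,f)
round 1: derive flow(e,e) via R0 from edge(e,e)
round 1: derive flow(e,f) via R0 from edge(e,f)
round 1: derive flow(f,a) via R0 from edge(f,a)
round 1: derive flow(f,e) via R0 from edge(f,e)
round 1: derive flow(g,d) via R0 from edge(g,d)
round 1: derive flow(g,e) via R0 from edge(g,e)
round 1: derive flow(i,f) via R0 from edge(i,f)
round 1: derive flow(i,h) via R0 from edge(i,h)
round 2: derive flow(a,f) via R1 from flow(a,d), flow(d,f)
round 2: derive flow(d,a) via R1 from flow(d,f), flow(f,a)
round 2: derive flow(d,e) via R1 from flow(d,f), flow(f,e)
round 2: derive flow(e,a) via R1 from flow(e,f), flow(f,a)
round 2: derive flow(f,d) via R1 from flow(f,a), flow(a,d)
round 2: derive flow(f,f) via R1 from flow(f,e), flow(e,f)
round 2: derive flow(g,f) via R1 from flow(g,d), flow(d,f)
round 2: derive flow(i,a) via R1 from flow(i,f), flow(f,a)
round 2: derive flow(i,e) via R1 from flow(i,f), flow(f,e)
round 3: derive flow(a,a) via R1 from flow(a,d), flow(d,a)
round 3: derive flow(a,e) via R1 from flow(a,d), flow(d,e)
round 3: derive flow(e,d) via R1 from flow(e,a), flow(a,d)
round 3: derive flow(g,a) via R1 from flow(g,d), flow(d,a)
round 3: derive flow(i,d) via R1 from flow(i,a), flow(a,d)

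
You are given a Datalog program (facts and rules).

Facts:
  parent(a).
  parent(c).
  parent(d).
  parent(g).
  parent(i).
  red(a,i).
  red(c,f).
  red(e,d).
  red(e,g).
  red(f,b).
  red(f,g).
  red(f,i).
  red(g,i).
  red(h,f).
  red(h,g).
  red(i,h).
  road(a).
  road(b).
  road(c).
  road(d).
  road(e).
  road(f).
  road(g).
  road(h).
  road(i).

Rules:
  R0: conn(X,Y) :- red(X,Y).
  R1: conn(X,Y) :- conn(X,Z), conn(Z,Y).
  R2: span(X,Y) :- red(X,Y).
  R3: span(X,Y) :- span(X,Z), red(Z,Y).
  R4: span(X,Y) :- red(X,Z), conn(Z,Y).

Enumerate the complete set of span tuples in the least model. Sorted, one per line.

span(a,b)
span(a,f)
span(a,g)
span(a,h)
span(a,i)
span(c,b)
span(c,f)
span(c,g)
span(c,h)
span(c,i)
span(e,b)
span(e,d)
span(e,f)
span(e,g)
span(e,h)
span(e,i)
span(f,b)
span(f,f)
span(f,g)
span(f,h)
span(f,i)
span(g,b)
span(g,f)
span(g,g)
span(g,h)
span(g,i)
span(h,b)
span(h,f)
span(h,g)
span(h,h)
span(h,i)
span(i,b)
span(i,f)
span(i,g)
span(i,h)
span(i,i)

round 1: derive conn(a,i) via R0 from red(a,i)
round 1: derive conn(c,f) via R0 from red(c,f)
round 1: derive conn(e,d) via R0 from red(e,d)
round 1: derive conn(e,g) via R0 from red(e,g)
round 1: derive conn(f,b) via R0 from red(f,b)
round 1: derive conn(f,g) via R0 from red(f,g)
round 1: derive conn(f,i) via R0 from red(f,i)
round 1: derive conn(g,i) via R0 from red(g,i)
round 1: derive conn(h,f) via R0 from red(h,f)
round 1: derive conn(h,g) via R0 from red(h,g)
round 1: derive conn(i,h) via R0 from red(i,h)
round 1: derive span(a,i) via R2 from red(a,i)
round 1: derive span(c,f) via R2 from red(c,f)
round 1: derive span(e,d) via R2 from red(e,d)
round 1: derive span(e,g) via R2 from red(e,g)
round 1: derive span(f,b) via R2 from red(f,b)
round 1: derive span(f,g) via R2 from red(f,g)
round 1: derive span(f,i) via R2 from red(f,i)
round 1: derive span(g,i) via R2 from red(g,i)
round 1: derive span(h,f) via R2 from red(h,f)
round 1: derive span(h,g) via R2 from red(h,g)
round 1: derive span(i,h) via R2 from red(i,h)
round 2: derive conn(a,h) via R1 from conn(a,i), conn(i,h)
round 2: derive conn(c,b) via R1 from conn(c,f), conn(f,b)
round 2: derive conn(c,g) via R1 from conn(c,f), conn(f,g)
round 2: derive conn(c,i) via R1 from conn(c,f), conn(f,i)
round 2: derive conn(e,i) via R1 from conn(e,g), conn(g,i)
round 2: derive conn(f,h) via R1 from conn(f,i), conn(i,h)
round 2: derive conn(g,h) via R1 from conn(g,i), conn(i,h)
round 2: derive conn(h,b) via R1 from conn(h,f), conn(f,b)
round 2: derive conn(h,i) via R1 from conn(h,f), conn(f,i)
round 2: derive conn(i,f) via R1 from conn(i,h), conn(h,f)
round 2: derive conn(i,g) via R1 from conn(i,h), conn(h,g)
round 2: derive span(a,h) via R3 from span(a,i), red(i,h)
round 2: derive span(c,b) via R3 from span(c,f), red(f,b)
round 2: derive span(c,g) via R3 from span(c,f), red(f,g)
round 2: derive span(c,i) via R3 from span(c,f), red(f,i)
round 2: derive span(e,i) via R3 from span(e,g), red(g,i)
round 2: derive span(f,h) via R3 from span(f,i), red(i,h)
round 2: derive span(g,h) via R3 from span(g,i), red(i,h)
round 2: derive span(h,b) via R3 from span(h,f), red(f,b)
round 2: derive span(h,i) via R3 from span(h,f), red(f,i)
round 2: derive span(i,f) via R3 from span(i,h), red(h,f)
round 2: derive span(i,g) via R3 from span(i,h), red(h,g)
round 3: derive conn(a,b) via R1 from conn(a,h), conn(h,b)
round 3: derive conn(a,f) via R1 from conn(a,h), conn(h,f)
round 3: derive conn(a,g) via R1 from conn(a,h), conn(h,g)
round 3: derive conn(c,h) via R1 from conn(c,f), conn(f,h)
round 3: derive conn(e,f) via R1 from conn(e,i), conn(i,f)
round 3: derive conn(e,h) via R1 from conn(e,g), conn(g,h)
round 3: derive conn(f,f) via R1 from conn(f,h), conn(h,f)
round 3: derive conn(g,b) via R1 from conn(g,h), conn(h,b)
round 3: derive conn(g,f) via R1 from conn(g,h), conn(h,f)
round 3: derive conn(g,g) via R1 from conn(g,h), conn(h,g)
round 3: derive conn(h,h) via R1 from conn(h,f), conn(f,h)
round 3: derive conn(i,b) via R1 from conn(i,f), conn(f,b)
round 3: derive conn(i,i) via R1 from conn(i,f), conn(f,i)
round 3: derive span(a,f) via R3 from span(a,h), red(h,f)
round 3: derive span(a,g) via R3 from span(a,h), red(h,g)
round 3: derive span(c,h) via R3 from span(c,i), red(i,h)
round 3: derive span(e,h) via R3 from span(e,i), red(i,h)
round 3: derive span(f,f) via R3 from span(f,h), red(h,f)
round 3: derive span(g,f) via R3 from span(g,h), red(h,f)
round 3: derive span(g,g) via R3 from span(g,h), red(h,g)
round 3: derive span(h,h) via R3 from span(h,i), red(i,h)
round 3: derive span(i,b) via R3 from span(i,f), red(f,b)
round 3: derive span(i,i) via R3 from span(i,f), red(f,i)
round 4: derive conn(e,b) via R1 from conn(e,f), conn(f,b)
round 4: derive span(a,b) via R3 from span(a,f), red(f,b)
round 4: derive span(e,f) via R3 from span(e,h), red(h,f)
round 4: derive span(g,b) via R3 from span(g,f), red(f,b)
round 4: derive span(e,b) via R4 from red(e,g), conn(g,b)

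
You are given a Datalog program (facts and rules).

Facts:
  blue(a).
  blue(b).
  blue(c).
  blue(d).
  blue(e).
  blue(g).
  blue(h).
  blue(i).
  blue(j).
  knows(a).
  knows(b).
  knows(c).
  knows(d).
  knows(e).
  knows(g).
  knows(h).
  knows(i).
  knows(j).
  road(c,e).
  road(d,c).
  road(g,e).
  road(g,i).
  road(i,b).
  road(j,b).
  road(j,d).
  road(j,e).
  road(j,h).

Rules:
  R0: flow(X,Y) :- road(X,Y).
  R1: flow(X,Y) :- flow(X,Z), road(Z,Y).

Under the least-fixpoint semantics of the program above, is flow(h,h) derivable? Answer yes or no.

no

round 1: derive flow(c,e) via R0 from road(c,e)
round 1: derive flow(d,c) via R0 from road(d,c)
round 1: derive flow(g,e) via R0 from road(g,e)
round 1: derive flow(g,i) via R0 from road(g,i)
round 1: derive flow(i,b) via R0 from road(i,b)
round 1: derive flow(j,b) via R0 from road(j,b)
round 1: derive flow(j,d) via R0 from road(j,d)
round 1: derive flow(j,e) via R0 from road(j,e)
round 1: derive flow(j,h) via R0 from road(j,h)
round 2: derive flow(d,e) via R1 from flow(d,c), road(c,e)
round 2: derive flow(g,b) via R1 from flow(g,i), road(i,b)
round 2: derive flow(j,c) via R1 from flow(j,d), road(d,c)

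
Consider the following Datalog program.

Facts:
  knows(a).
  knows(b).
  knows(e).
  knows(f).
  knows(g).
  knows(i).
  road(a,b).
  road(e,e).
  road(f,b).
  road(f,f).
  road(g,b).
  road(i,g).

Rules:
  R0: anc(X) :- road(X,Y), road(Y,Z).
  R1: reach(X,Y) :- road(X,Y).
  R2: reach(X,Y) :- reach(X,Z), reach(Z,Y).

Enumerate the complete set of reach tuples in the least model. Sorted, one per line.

reach(a,b)
reach(e,e)
reach(f,b)
reach(f,f)
reach(g,b)
reach(i,b)
reach(i,g)

round 1: derive reach(a,b) via R1 from road(a,b)
round 1: derive reach(e,e) via R1 from road(e,e)
round 1: derive reach(f,b) via R1 from road(f,b)
round 1: derive reach(f,f) via R1 from road(f,f)
round 1: derive reach(g,b) via R1 from road(g,b)
round 1: derive reach(i,g) via R1 from road(i,g)
round 2: derive reach(i,b) via R2 from reach(i,g), reach(g,b)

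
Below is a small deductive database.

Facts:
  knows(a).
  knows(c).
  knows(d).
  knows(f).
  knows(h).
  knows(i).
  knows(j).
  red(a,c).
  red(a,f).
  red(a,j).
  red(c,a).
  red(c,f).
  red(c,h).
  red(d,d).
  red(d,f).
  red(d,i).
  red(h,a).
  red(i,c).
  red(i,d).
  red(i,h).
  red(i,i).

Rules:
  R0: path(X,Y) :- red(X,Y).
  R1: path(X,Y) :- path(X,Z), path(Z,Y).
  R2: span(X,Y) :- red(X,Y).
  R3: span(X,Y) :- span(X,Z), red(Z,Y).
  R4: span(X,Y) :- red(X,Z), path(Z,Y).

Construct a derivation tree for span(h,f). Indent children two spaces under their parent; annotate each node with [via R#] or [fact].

round 1: derive path(a,c) via R0 from red(a,c)
round 1: derive path(a,f) via R0 from red(a,f)
round 1: derive path(a,j) via R0 from red(a,j)
round 1: derive path(c,a) via R0 from red(c,a)
round 1: derive path(c,f) via R0 from red(c,f)
round 1: derive path(c,h) via R0 from red(c,h)
round 1: derive path(d,d) via R0 from red(d,d)
round 1: derive path(d,f) via R0 from red(d,f)
round 1: derive path(d,i) via R0 from red(d,i)
round 1: derive path(h,a) via R0 from red(h,a)
round 1: derive path(i,c) via R0 from red(i,c)
round 1: derive path(i,d) via R0 from red(i,d)
round 1: derive path(i,h) via R0 from red(i,h)
round 1: derive path(i,i) via R0 from red(i,i)
round 1: derive span(a,c) via R2 from red(a,c)
round 1: derive span(a,f) via R2 from red(a,f)
round 1: derive span(a,j) via R2 from red(a,j)
round 1: derive span(c,a) via R2 from red(c,a)
round 1: derive span(c,f) via R2 from red(c,f)
round 1: derive span(c,h) via R2 from red(c,h)
round 1: derive span(d,d) via R2 from red(d,d)
round 1: derive span(d,f) via R2 from red(d,f)
round 1: derive span(d,i) via R2 from red(d,i)
round 1: derive span(h,a) via R2 from red(h,a)
round 1: derive span(i,c) via R2 from red(i,c)
round 1: derive span(i,d) via R2 from red(i,d)
round 1: derive span(i,h) via R2 from red(i,h)
round 1: derive span(i,i) via R2 from red(i,i)
round 2: derive path(a,a) via R1 from path(a,c), path(c,a)
round 2: derive path(a,h) via R1 from path(a,c), path(c,h)
round 2: derive path(c,c) via R1 from path(c,a), path(a,c)
round 2: derive path(c,j) via R1 from path(c,a), path(a,j)
round 2: derive path(d,c) via R1 from path(d,i), path(i,c)
round 2: derive path(d,h) via R1 from path(d,i), path(i,h)
round 2: derive path(h,c) via R1 from path(h,a), path(a,c)
round 2: derive path(h,f) via R1 from path(h,a), path(a,f)
round 2: derive path(h,j) via R1 from path(h,a), path(a,j)
round 2: derive path(i,a) via R1 from path(i,c), path(c,a)
round 2: derive path(i,f) via R1 from path(i,c), path(c,f)
round 2: derive span(a,a) via R3 from span(a,c), red(c,a)
round 2: derive span(a,h) via R3 from span(a,c), red(c,h)
round 2: derive span(c,c) via R3 from span(c,a), red(a,c)
round 2: derive span(c,j) via R3 from span(c,a), red(a,j)
round 2: derive span(d,c) via R3 from span(d,i), red(i,c)
round 2: derive span(d,h) via R3 from span(d,i), red(i,h)
round 2: derive span(h,c) via R3 from span(h,a), red(a,c)
round 2: derive span(h,f) via R3 from span(h,a), red(a,f)
round 2: derive span(h,j) via R3 from span(h,a), red(a,j)
round 2: derive span(i,a) via R3 from span(i,c), red(c,a)
round 2: derive span(i,f) via R3 from span(i,c), red(c,f)
round 3: derive path(d,a) via R1 from path(d,c), path(c,a)
round 3: derive path(d,j) via R1 from path(d,c), path(c,j)
round 3: derive path(h,h) via R1 from path(h,a), path(a,h)
round 3: derive path(i,j) via R1 from path(i,a), path(a,j)
round 3: derive span(d,a) via R3 from span(d,c), red(c,a)
round 3: derive span(h,h) via R3 from span(h,c), red(c,h)
round 3: derive span(i,j) via R3 from span(i,a), red(a,j)
round 4: derive span(d,j) via R3 from span(d,a), red(a,j)

span(h,f)  [via R3]
  span(h,a)  [via R2]
    red(h,a)  [fact]
  red(a,f)  [fact]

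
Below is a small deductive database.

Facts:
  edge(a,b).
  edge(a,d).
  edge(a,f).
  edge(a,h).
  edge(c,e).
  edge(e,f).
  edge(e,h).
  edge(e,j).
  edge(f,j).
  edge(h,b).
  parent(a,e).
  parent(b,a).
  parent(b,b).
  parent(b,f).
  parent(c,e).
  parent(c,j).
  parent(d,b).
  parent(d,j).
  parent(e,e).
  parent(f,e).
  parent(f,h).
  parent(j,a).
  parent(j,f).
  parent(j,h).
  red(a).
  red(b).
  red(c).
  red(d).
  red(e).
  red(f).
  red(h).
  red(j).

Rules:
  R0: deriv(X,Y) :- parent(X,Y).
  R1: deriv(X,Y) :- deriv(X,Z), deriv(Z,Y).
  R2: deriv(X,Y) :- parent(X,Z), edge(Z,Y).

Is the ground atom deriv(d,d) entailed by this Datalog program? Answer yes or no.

yes

round 1: derive deriv(a,e) via R0 from parent(a,e)
round 1: derive deriv(b,a) via R0 from parent(b,a)
round 1: derive deriv(b,b) via R0 from parent(b,b)
round 1: derive deriv(b,f) via R0 from parent(b,f)
round 1: derive deriv(c,e) via R0 from parent(c,e)
round 1: derive deriv(c,j) via R0 from parent(c,j)
round 1: derive deriv(d,b) via R0 from parent(d,b)
round 1: derive deriv(d,j) via R0 from parent(d,j)
round 1: derive deriv(e,e) via R0 from parent(e,e)
round 1: derive deriv(f,e) via R0 from parent(f,e)
round 1: derive deriv(f,h) via R0 from parent(f,h)
round 1: derive deriv(j,a) via R0 from parent(j,a)
round 1: derive deriv(j,f) via R0 from parent(j,f)
round 1: derive deriv(j,h) via R0 from parent(j,h)
round 1: derive deriv(a,f) via R2 from parent(a,e), edge(e,f)
round 1: derive deriv(a,h) via R2 from parent(a,e), edge(e,h)
round 1: derive deriv(a,j) via R2 from parent(a,e), edge(e,j)
round 1: derive deriv(b,d) via R2 from parent(b,a), edge(a,d)
round 1: derive deriv(b,h) via R2 from parent(b,a), edge(a,h)
round 1: derive deriv(b,j) via R2 from parent(b,f), edge(f,j)
round 1: derive deriv(c,f) via R2 from parent(c,e), edge(e,f)
round 1: derive deriv(c,h) via R2 from parent(c,e), edge(e,h)
round 1: derive deriv(e,f) via R2 from parent(e,e), edge(e,f)
round 1: derive deriv(e,h) via R2 from parent(e,e), edge(e,h)
round 1: derive deriv(e,j) via R2 from parent(e,e), edge(e,j)
round 1: derive deriv(f,b) via R2 from parent(f,h), edge(h,b)
round 1: derive deriv(f,f) via R2 from parent(f,e), edge(e,f)
round 1: derive deriv(f,j) via R2 from parent(f,e), edge(e,j)
round 1: derive deriv(j,b) via R2 from parent(j,a), edge(a,b)
round 1: derive deriv(j,d) via R2 from parent(j,a), edge(a,d)
round 1: derive deriv(j,j) via R2 from parent(j,f), edge(f,j)
round 2: derive deriv(a,a) via R1 from deriv(a,j), deriv(j,a)
round 2: derive deriv(a,b) via R1 from deriv(a,f), deriv(f,b)
round 2: derive deriv(a,d) via R1 from deriv(a,j), deriv(j,d)
round 2: derive deriv(b,e) via R1 from deriv(b,a), deriv(a,e)
round 2: derive deriv(c,a) via R1 from deriv(c,j), deriv(j,a)
round 2: derive deriv(c,b) via R1 from deriv(c,f), deriv(f,b)
round 2: derive deriv(c,d) via R1 from deriv(c,j), deriv(j,d)
round 2: derive deriv(d,a) via R1 from deriv(d,b), deriv(b,a)
round 2: derive deriv(d,d) via R1 from deriv(d,b), deriv(b,d)
round 2: derive deriv(d,f) via R1 from deriv(d,b), deriv(b,f)
round 2: derive deriv(d,h) via R1 from deriv(d,b), deriv(b,h)
round 2: derive deriv(e,a) via R1 from deriv(e,j), deriv(j,a)
round 2: derive deriv(e,b) via R1 from deriv(e,f), deriv(f,b)
round 2: derive deriv(e,d) via R1 from deriv(e,j), deriv(j,d)
round 2: derive deriv(f,a) via R1 from deriv(f,b), deriv(b,a)
round 2: derive deriv(f,d) via R1 from deriv(f,b), deriv(b,d)
round 2: derive deriv(j,e) via R1 from deriv(j,a), deriv(a,e)
round 3: derive deriv(d,e) via R1 from deriv(d,a), deriv(a,e)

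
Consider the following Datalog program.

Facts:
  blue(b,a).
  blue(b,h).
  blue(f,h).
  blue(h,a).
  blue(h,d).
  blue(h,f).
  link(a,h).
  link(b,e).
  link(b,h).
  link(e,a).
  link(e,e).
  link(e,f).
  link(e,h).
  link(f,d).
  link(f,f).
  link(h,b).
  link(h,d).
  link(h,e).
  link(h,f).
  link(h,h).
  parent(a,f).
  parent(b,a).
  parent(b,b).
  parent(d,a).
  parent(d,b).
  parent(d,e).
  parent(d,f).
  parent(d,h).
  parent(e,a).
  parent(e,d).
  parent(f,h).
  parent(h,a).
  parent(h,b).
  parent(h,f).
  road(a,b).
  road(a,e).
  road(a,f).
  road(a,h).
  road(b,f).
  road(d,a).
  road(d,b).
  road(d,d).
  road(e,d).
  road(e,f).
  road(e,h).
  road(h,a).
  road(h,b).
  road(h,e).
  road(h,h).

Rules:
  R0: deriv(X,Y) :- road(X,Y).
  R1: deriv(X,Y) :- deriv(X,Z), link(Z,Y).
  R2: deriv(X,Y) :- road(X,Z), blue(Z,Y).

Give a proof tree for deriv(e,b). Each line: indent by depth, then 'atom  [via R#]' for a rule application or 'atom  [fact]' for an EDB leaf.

deriv(e,b)  [via R1]
  deriv(e,h)  [via R0]
    road(e,h)  [fact]
  link(h,b)  [fact]

round 1: derive deriv(a,b) via R0 from road(a,b)
round 1: derive deriv(a,e) via R0 from road(a,e)
round 1: derive deriv(a,f) via R0 from road(a,f)
round 1: derive deriv(a,h) via R0 from road(a,h)
round 1: derive deriv(b,f) via R0 from road(b,f)
round 1: derive deriv(d,a) via R0 from road(d,a)
round 1: derive deriv(d,b) via R0 from road(d,b)
round 1: derive deriv(d,d) via R0 from road(d,d)
round 1: derive deriv(e,d) via R0 from road(e,d)
round 1: derive deriv(e,f) via R0 from road(e,f)
round 1: derive deriv(e,h) via R0 from road(e,h)
round 1: derive deriv(h,a) via R0 from road(h,a)
round 1: derive deriv(h,b) via R0 from road(h,b)
round 1: derive deriv(h,e) via R0 from road(h,e)
round 1: derive deriv(h,h) via R0 from road(h,h)
round 1: derive deriv(a,a) via R2 from road(a,b), blue(b,a)
round 1: derive deriv(a,d) via R2 from road(a,h), blue(h,d)
round 1: derive deriv(b,h) via R2 from road(b,f), blue(f,h)
round 1: derive deriv(d,h) via R2 from road(d,b), blue(b,h)
round 1: derive deriv(e,a) via R2 from road(e,h), blue(h,a)
round 1: derive deriv(h,d) via R2 from road(h,h), blue(h,d)
round 1: derive deriv(h,f) via R2 from road(h,h), blue(h,f)
round 2: derive deriv(b,b) via R1 from deriv(b,h), link(h,b)
round 2: derive deriv(b,d) via R1 from deriv(b,f), link(f,d)
round 2: derive deriv(b,e) via R1 from deriv(b,h), link(h,e)
round 2: derive deriv(d,e) via R1 from deriv(d,b), link(b,e)
round 2: derive deriv(d,f) via R1 from deriv(d,h), link(h,f)
round 2: derive deriv(e,b) via R1 from deriv(e,h), link(h,b)
round 2: derive deriv(e,e) via R1 from deriv(e,h), link(h,e)
round 3: derive deriv(b,a) via R1 from deriv(b,e), link(e,a)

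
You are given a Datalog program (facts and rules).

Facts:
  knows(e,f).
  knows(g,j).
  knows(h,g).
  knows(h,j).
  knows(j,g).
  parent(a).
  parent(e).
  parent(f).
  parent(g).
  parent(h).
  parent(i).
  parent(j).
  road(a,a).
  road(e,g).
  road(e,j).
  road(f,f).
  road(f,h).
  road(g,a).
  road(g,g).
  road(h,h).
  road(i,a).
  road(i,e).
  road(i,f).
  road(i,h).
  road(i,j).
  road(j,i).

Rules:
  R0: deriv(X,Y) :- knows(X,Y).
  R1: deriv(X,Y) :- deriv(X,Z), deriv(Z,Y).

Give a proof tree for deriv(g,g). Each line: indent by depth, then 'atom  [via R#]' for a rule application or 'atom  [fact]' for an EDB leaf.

deriv(g,g)  [via R1]
  deriv(g,j)  [via R0]
    knows(g,j)  [fact]
  deriv(j,g)  [via R0]
    knows(j,g)  [fact]

round 1: derive deriv(e,f) via R0 from knows(e,f)
round 1: derive deriv(g,j) via R0 from knows(g,j)
round 1: derive deriv(h,g) via R0 from knows(h,g)
round 1: derive deriv(h,j) via R0 from knows(h,j)
round 1: derive deriv(j,g) via R0 from knows(j,g)
round 2: derive deriv(g,g) via R1 from deriv(g,j), deriv(j,g)
round 2: derive deriv(j,j) via R1 from deriv(j,g), deriv(g,j)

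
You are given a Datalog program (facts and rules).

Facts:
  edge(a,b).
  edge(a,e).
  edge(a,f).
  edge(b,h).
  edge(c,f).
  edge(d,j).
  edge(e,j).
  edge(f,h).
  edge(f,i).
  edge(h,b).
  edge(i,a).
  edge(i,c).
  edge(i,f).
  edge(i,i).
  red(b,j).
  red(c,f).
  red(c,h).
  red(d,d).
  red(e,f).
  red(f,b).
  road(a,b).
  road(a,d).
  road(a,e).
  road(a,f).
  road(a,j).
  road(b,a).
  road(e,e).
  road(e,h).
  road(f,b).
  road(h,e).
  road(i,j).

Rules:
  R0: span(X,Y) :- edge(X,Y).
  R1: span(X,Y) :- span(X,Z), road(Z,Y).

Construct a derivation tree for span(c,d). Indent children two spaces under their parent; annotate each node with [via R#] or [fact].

span(c,d)  [via R1]
  span(c,a)  [via R1]
    span(c,b)  [via R1]
      span(c,f)  [via R0]
        edge(c,f)  [fact]
      road(f,b)  [fact]
    road(b,a)  [fact]
  road(a,d)  [fact]

round 1: derive span(a,b) via R0 from edge(a,b)
round 1: derive span(a,e) via R0 from edge(a,e)
round 1: derive span(a,f) via R0 from edge(a,f)
round 1: derive span(b,h) via R0 from edge(b,h)
round 1: derive span(c,f) via R0 from edge(c,f)
round 1: derive span(d,j) via R0 from edge(d,j)
round 1: derive span(e,j) via R0 from edge(e,j)
round 1: derive span(f,h) via R0 from edge(f,h)
round 1: derive span(f,i) via R0 from edge(f,i)
round 1: derive span(h,b) via R0 from edge(h,b)
round 1: derive span(i,a) via R0 from edge(i,a)
round 1: derive span(i,c) via R0 from edge(i,c)
round 1: derive span(i,f) via R0 from edge(i,f)
round 1: derive span(i,i) via R0 from edge(i,i)
round 2: derive span(a,a) via R1 from span(a,b), road(b,a)
round 2: derive span(a,h) via R1 from span(a,e), road(e,h)
round 2: derive span(b,e) via R1 from span(b,h), road(h,e)
round 2: derive span(c,b) via R1 from span(c,f), road(f,b)
round 2: derive span(f,e) via R1 from span(f,h), road(h,e)
round 2: derive span(f,j) via R1 from span(f,i), road(i,j)
round 2: derive span(h,a) via R1 from span(h,b), road(b,a)
round 2: derive span(i,b) via R1 from span(i,a), road(a,b)
round 2: derive span(i,d) via R1 from span(i,a), road(a,d)
round 2: derive span(i,e) via R1 from span(i,a), road(a,e)
round 2: derive span(i,j) via R1 from span(i,a), road(a,j)
round 3: derive span(a,d) via R1 from span(a,a), road(a,d)
round 3: derive span(a,j) via R1 from span(a,a), road(a,j)
round 3: derive span(c,a) via R1 from span(c,b), road(b,a)
round 3: derive span(h,d) via R1 from span(h,a), road(a,d)
round 3: derive span(h,e) via R1 from span(h,a), road(a,e)
round 3: derive span(h,f) via R1 from span(h,a), road(a,f)
round 3: derive span(h,j) via R1 from span(h,a), road(a,j)
round 3: derive span(i,h) via R1 from span(i,e), road(e,h)
round 4: derive span(c,d) via R1 from span(c,a), road(a,d)
round 4: derive span(c,e) via R1 from span(c,a), road(a,e)
round 4: derive span(c,j) via R1 from span(c,a), road(a,j)
round 4: derive span(h,h) via R1 from span(h,e), road(e,h)
round 5: derive span(c,h) via R1 from span(c,e), road(e,h)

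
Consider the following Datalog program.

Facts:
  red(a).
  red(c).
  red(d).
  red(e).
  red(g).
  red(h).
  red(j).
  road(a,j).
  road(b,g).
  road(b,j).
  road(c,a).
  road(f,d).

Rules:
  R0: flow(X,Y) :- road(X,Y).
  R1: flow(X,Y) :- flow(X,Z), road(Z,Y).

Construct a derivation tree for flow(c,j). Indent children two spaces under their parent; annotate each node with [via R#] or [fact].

round 1: derive flow(a,j) via R0 from road(a,j)
round 1: derive flow(b,g) via R0 from road(b,g)
round 1: derive flow(b,j) via R0 from road(b,j)
round 1: derive flow(c,a) via R0 from road(c,a)
round 1: derive flow(f,d) via R0 from road(f,d)
round 2: derive flow(c,j) via R1 from flow(c,a), road(a,j)

flow(c,j)  [via R1]
  flow(c,a)  [via R0]
    road(c,a)  [fact]
  road(a,j)  [fact]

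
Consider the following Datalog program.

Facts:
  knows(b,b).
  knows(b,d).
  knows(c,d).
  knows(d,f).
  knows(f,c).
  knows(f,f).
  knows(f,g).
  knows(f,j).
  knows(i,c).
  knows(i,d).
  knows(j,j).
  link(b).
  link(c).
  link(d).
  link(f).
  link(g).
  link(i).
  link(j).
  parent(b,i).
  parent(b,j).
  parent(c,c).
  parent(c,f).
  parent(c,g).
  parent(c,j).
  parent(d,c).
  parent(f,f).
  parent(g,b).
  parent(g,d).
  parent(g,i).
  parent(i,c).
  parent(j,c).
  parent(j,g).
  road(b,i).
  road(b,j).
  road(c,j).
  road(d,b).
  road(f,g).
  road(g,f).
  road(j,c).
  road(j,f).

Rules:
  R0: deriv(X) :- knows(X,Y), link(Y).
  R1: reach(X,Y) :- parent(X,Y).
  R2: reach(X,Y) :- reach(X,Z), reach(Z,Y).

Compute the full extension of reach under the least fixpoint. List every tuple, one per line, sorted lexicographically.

round 1: derive reach(b,i) via R1 from parent(b,i)
round 1: derive reach(b,j) via R1 from parent(b,j)
round 1: derive reach(c,c) via R1 from parent(c,c)
round 1: derive reach(c,f) via R1 from parent(c,f)
round 1: derive reach(c,g) via R1 from parent(c,g)
round 1: derive reach(c,j) via R1 from parent(c,j)
round 1: derive reach(d,c) via R1 from parent(d,c)
round 1: derive reach(f,f) via R1 from parent(f,f)
round 1: derive reach(g,b) via R1 from parent(g,b)
round 1: derive reach(g,d) via R1 from parent(g,d)
round 1: derive reach(g,i) via R1 from parent(g,i)
round 1: derive reach(i,c) via R1 from parent(i,c)
round 1: derive reach(j,c) via R1 from parent(j,c)
round 1: derive reach(j,g) via R1 from parent(j,g)
round 2: derive reach(b,c) via R2 from reach(b,i), reach(i,c)
round 2: derive reach(b,g) via R2 from reach(b,j), reach(j,g)
round 2: derive reach(c,b) via R2 from reach(c,g), reach(g,b)
round 2: derive reach(c,d) via R2 from reach(c,g), reach(g,d)
round 2: derive reach(c,i) via R2 from reach(c,g), reach(g,i)
round 2: derive reach(d,f) via R2 from reach(d,c), reach(c,f)
round 2: derive reach(d,g) via R2 from reach(d,c), reach(c,g)
round 2: derive reach(d,j) via R2 from reach(d,c), reach(c,j)
round 2: derive reach(g,c) via R2 from reach(g,d), reach(d,c)
round 2: derive reach(g,j) via R2 from reach(g,b), reach(b,j)
round 2: derive reach(i,f) via R2 from reach(i,c), reach(c,f)
round 2: derive reach(i,g) via R2 from reach(i,c), reach(c,g)
round 2: derive reach(i,j) via R2 from reach(i,c), reach(c,j)
round 2: derive reach(j,b) via R2 from reach(j,g), reach(g,b)
round 2: derive reach(j,d) via R2 from reach(j,g), reach(g,d)
round 2: derive reach(j,f) via R2 from reach(j,c), reach(c,f)
round 2: derive reach(j,i) via R2 from reach(j,g), reach(g,i)
round 2: derive reach(j,j) via R2 from reach(j,c), reach(c,j)
round 3: derive reach(b,b) via R2 from reach(b,c), reach(c,b)
round 3: derive reach(b,d) via R2 from reach(b,c), reach(c,d)
round 3: derive reach(b,f) via R2 from reach(b,c), reach(c,f)
round 3: derive reach(d,b) via R2 from reach(d,c), reach(c,b)
round 3: derive reach(d,d) via R2 from reach(d,c), reach(c,d)
round 3: derive reach(d,i) via R2 from reach(d,c), reach(c,i)
round 3: derive reach(g,f) via R2 from reach(g,c), reach(c,f)
round 3: derive reach(g,g) via R2 from reach(g,b), reach(b,g)
round 3: derive reach(i,b) via R2 from reach(i,c), reach(c,b)
round 3: derive reach(i,d) via R2 from reach(i,c), reach(c,d)
round 3: derive reach(i,i) via R2 from reach(i,c), reach(c,i)

reach(b,b)
reach(b,c)
reach(b,d)
reach(b,f)
reach(b,g)
reach(b,i)
reach(b,j)
reach(c,b)
reach(c,c)
reach(c,d)
reach(c,f)
reach(c,g)
reach(c,i)
reach(c,j)
reach(d,b)
reach(d,c)
reach(d,d)
reach(d,f)
reach(d,g)
reach(d,i)
reach(d,j)
reach(f,f)
reach(g,b)
reach(g,c)
reach(g,d)
reach(g,f)
reach(g,g)
reach(g,i)
reach(g,j)
reach(i,b)
reach(i,c)
reach(i,d)
reach(i,f)
reach(i,g)
reach(i,i)
reach(i,j)
reach(j,b)
reach(j,c)
reach(j,d)
reach(j,f)
reach(j,g)
reach(j,i)
reach(j,j)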